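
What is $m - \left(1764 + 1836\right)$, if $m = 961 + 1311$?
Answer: $-1328$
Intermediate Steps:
$m = 2272$
$m - \left(1764 + 1836\right) = 2272 - \left(1764 + 1836\right) = 2272 - 3600 = -1328$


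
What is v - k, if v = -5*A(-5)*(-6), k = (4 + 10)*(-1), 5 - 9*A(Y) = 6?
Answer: 32/3 ≈ 10.667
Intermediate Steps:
A(Y) = -⅑ (A(Y) = 5/9 - ⅑*6 = 5/9 - ⅔ = -⅑)
k = -14 (k = 14*(-1) = -14)
v = -10/3 (v = -5*(-⅑)*(-6) = (5/9)*(-6) = -10/3 ≈ -3.3333)
v - k = -10/3 - 1*(-14) = -10/3 + 14 = 32/3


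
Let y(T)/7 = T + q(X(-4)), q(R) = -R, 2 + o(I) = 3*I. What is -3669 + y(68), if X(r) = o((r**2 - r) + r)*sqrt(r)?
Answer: -3193 - 644*I ≈ -3193.0 - 644.0*I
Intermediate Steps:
o(I) = -2 + 3*I
X(r) = sqrt(r)*(-2 + 3*r**2) (X(r) = (-2 + 3*((r**2 - r) + r))*sqrt(r) = (-2 + 3*r**2)*sqrt(r) = sqrt(r)*(-2 + 3*r**2))
y(T) = -644*I + 7*T (y(T) = 7*(T - sqrt(-4)*(-2 + 3*(-4)**2)) = 7*(T - 2*I*(-2 + 3*16)) = 7*(T - 2*I*(-2 + 48)) = 7*(T - 2*I*46) = 7*(T - 92*I) = -644*I + 7*T)
-3669 + y(68) = -3669 + (-644*I + 7*68) = -3669 + (-644*I + 476) = -3669 + (476 - 644*I) = -3193 - 644*I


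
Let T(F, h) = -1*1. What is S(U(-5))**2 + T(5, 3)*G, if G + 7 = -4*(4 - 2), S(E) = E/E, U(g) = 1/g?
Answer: 16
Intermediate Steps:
T(F, h) = -1
S(E) = 1
G = -15 (G = -7 - 4*(4 - 2) = -7 - 4*2 = -7 - 8 = -15)
S(U(-5))**2 + T(5, 3)*G = 1**2 - 1*(-15) = 1 + 15 = 16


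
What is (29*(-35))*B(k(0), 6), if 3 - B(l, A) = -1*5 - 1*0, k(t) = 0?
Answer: -8120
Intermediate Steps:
B(l, A) = 8 (B(l, A) = 3 - (-1*5 - 1*0) = 3 - (-5 + 0) = 3 - 1*(-5) = 3 + 5 = 8)
(29*(-35))*B(k(0), 6) = (29*(-35))*8 = -1015*8 = -8120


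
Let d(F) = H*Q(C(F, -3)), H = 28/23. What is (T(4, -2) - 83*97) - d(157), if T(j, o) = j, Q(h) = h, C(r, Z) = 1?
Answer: -185109/23 ≈ -8048.2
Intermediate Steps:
H = 28/23 (H = 28*(1/23) = 28/23 ≈ 1.2174)
d(F) = 28/23 (d(F) = (28/23)*1 = 28/23)
(T(4, -2) - 83*97) - d(157) = (4 - 83*97) - 1*28/23 = (4 - 8051) - 28/23 = -8047 - 28/23 = -185109/23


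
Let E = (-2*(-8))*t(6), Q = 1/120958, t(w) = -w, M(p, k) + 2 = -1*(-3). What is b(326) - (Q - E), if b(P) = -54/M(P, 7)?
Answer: -18143701/120958 ≈ -150.00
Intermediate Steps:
M(p, k) = 1 (M(p, k) = -2 - 1*(-3) = -2 + 3 = 1)
b(P) = -54 (b(P) = -54/1 = -54*1 = -54)
Q = 1/120958 ≈ 8.2673e-6
E = -96 (E = (-2*(-8))*(-1*6) = 16*(-6) = -96)
b(326) - (Q - E) = -54 - (1/120958 - 1*(-96)) = -54 - (1/120958 + 96) = -54 - 1*11611969/120958 = -54 - 11611969/120958 = -18143701/120958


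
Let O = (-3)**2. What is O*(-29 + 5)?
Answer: -216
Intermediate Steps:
O = 9
O*(-29 + 5) = 9*(-29 + 5) = 9*(-24) = -216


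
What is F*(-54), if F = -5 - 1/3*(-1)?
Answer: 252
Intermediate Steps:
F = -14/3 (F = -5 - 1*⅓*(-1) = -5 - ⅓*(-1) = -5 + ⅓ = -14/3 ≈ -4.6667)
F*(-54) = -14/3*(-54) = 252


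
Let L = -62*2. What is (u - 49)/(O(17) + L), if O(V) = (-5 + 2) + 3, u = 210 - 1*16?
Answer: -145/124 ≈ -1.1694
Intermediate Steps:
L = -124
u = 194 (u = 210 - 16 = 194)
O(V) = 0 (O(V) = -3 + 3 = 0)
(u - 49)/(O(17) + L) = (194 - 49)/(0 - 124) = 145/(-124) = 145*(-1/124) = -145/124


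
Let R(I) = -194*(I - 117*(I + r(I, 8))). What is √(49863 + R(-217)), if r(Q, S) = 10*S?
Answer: 7*I*√61585 ≈ 1737.1*I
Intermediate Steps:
R(I) = 1815840 + 22504*I (R(I) = -194*(I - 117*(I + 10*8)) = -194*(I - 117*(I + 80)) = -194*(I - 117*(80 + I)) = -194*(I + (-9360 - 117*I)) = -194*(-9360 - 116*I) = 1815840 + 22504*I)
√(49863 + R(-217)) = √(49863 + (1815840 + 22504*(-217))) = √(49863 + (1815840 - 4883368)) = √(49863 - 3067528) = √(-3017665) = 7*I*√61585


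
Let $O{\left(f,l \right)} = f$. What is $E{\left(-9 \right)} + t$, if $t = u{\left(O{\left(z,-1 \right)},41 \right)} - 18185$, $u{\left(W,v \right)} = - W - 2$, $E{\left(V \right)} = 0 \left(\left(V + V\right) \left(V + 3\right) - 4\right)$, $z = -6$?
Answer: $-18181$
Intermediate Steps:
$E{\left(V \right)} = 0$ ($E{\left(V \right)} = 0 \left(2 V \left(3 + V\right) - 4\right) = 0 \left(-4 + 2 V \left(3 + V\right)\right) = 0$)
$u{\left(W,v \right)} = -2 - W$
$t = -18181$ ($t = \left(-2 - -6\right) - 18185 = \left(-2 + 6\right) - 18185 = 4 - 18185 = -18181$)
$E{\left(-9 \right)} + t = 0 - 18181 = -18181$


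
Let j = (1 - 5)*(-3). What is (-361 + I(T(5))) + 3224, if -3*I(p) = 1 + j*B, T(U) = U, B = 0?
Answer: 8588/3 ≈ 2862.7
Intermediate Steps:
j = 12 (j = -4*(-3) = 12)
I(p) = -⅓ (I(p) = -(1 + 12*0)/3 = -(1 + 0)/3 = -⅓*1 = -⅓)
(-361 + I(T(5))) + 3224 = (-361 - ⅓) + 3224 = -1084/3 + 3224 = 8588/3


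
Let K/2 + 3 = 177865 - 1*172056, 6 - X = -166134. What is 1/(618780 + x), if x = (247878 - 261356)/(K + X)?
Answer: 88876/54994684541 ≈ 1.6161e-6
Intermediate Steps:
X = 166140 (X = 6 - 1*(-166134) = 6 + 166134 = 166140)
K = 11612 (K = -6 + 2*(177865 - 1*172056) = -6 + 2*(177865 - 172056) = -6 + 2*5809 = -6 + 11618 = 11612)
x = -6739/88876 (x = (247878 - 261356)/(11612 + 166140) = -13478/177752 = -13478*1/177752 = -6739/88876 ≈ -0.075825)
1/(618780 + x) = 1/(618780 - 6739/88876) = 1/(54994684541/88876) = 88876/54994684541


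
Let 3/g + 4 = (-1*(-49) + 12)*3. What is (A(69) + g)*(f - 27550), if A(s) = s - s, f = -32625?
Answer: -180525/179 ≈ -1008.5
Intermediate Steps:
g = 3/179 (g = 3/(-4 + (-1*(-49) + 12)*3) = 3/(-4 + (49 + 12)*3) = 3/(-4 + 61*3) = 3/(-4 + 183) = 3/179 ≈ 0.016760)
A(s) = 0
(A(69) + g)*(f - 27550) = (0 + 3/179)*(-32625 - 27550) = (3/179)*(-60175) = -180525/179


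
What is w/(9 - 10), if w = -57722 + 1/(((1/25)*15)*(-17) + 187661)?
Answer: 54157897383/938254 ≈ 57722.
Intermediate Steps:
w = -54157897383/938254 (w = -57722 + 1/(((1*(1/25))*15)*(-17) + 187661) = -57722 + 1/(((1/25)*15)*(-17) + 187661) = -57722 + 1/((⅗)*(-17) + 187661) = -57722 + 1/(-51/5 + 187661) = -57722 + 1/(938254/5) = -57722 + 5/938254 = -54157897383/938254 ≈ -57722.)
w/(9 - 10) = -54157897383/(938254*(9 - 10)) = -54157897383/938254/(-1) = -54157897383/938254*(-1) = 54157897383/938254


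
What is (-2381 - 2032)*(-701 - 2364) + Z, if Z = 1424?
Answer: 13527269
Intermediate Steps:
(-2381 - 2032)*(-701 - 2364) + Z = (-2381 - 2032)*(-701 - 2364) + 1424 = -4413*(-3065) + 1424 = 13525845 + 1424 = 13527269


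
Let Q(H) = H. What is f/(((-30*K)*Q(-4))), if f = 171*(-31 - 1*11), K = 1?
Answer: -1197/20 ≈ -59.850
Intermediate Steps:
f = -7182 (f = 171*(-31 - 11) = 171*(-42) = -7182)
f/(((-30*K)*Q(-4))) = -7182/(-30*1*(-4)) = -7182/((-30*(-4))) = -7182/120 = -7182*1/120 = -1197/20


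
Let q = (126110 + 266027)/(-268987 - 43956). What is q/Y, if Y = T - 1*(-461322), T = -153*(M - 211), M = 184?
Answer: -392137/145660258179 ≈ -2.6921e-6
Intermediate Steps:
q = -392137/312943 (q = 392137/(-312943) = 392137*(-1/312943) = -392137/312943 ≈ -1.2531)
T = 4131 (T = -153*(184 - 211) = -153*(-27) = 4131)
Y = 465453 (Y = 4131 - 1*(-461322) = 4131 + 461322 = 465453)
q/Y = -392137/312943/465453 = -392137/312943*1/465453 = -392137/145660258179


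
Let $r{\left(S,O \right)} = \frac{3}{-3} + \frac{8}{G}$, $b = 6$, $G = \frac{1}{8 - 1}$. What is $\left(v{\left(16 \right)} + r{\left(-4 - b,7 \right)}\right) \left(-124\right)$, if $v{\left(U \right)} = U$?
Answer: $-8804$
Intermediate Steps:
$G = \frac{1}{7} \approx 0.14286$
$r{\left(S,O \right)} = 55$ ($r{\left(S,O \right)} = \frac{3}{-3} + 8 \frac{1}{\frac{1}{7}} = 3 \left(- \frac{1}{3}\right) + 8 \cdot 7 = -1 + 56 = 55$)
$\left(v{\left(16 \right)} + r{\left(-4 - b,7 \right)}\right) \left(-124\right) = \left(16 + 55\right) \left(-124\right) = 71 \left(-124\right) = -8804$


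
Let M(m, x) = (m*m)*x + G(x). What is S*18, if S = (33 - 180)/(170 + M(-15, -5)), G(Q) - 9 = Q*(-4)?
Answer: 1323/463 ≈ 2.8575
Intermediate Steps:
G(Q) = 9 - 4*Q (G(Q) = 9 + Q*(-4) = 9 - 4*Q)
M(m, x) = 9 - 4*x + x*m² (M(m, x) = (m*m)*x + (9 - 4*x) = m²*x + (9 - 4*x) = x*m² + (9 - 4*x) = 9 - 4*x + x*m²)
S = 147/926 (S = (33 - 180)/(170 + (9 - 4*(-5) - 5*(-15)²)) = -147/(170 + (9 + 20 - 5*225)) = -147/(170 + (9 + 20 - 1125)) = -147/(170 - 1096) = -147/(-926) = -147*(-1/926) = 147/926 ≈ 0.15875)
S*18 = (147/926)*18 = 1323/463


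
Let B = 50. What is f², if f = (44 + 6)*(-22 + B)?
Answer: 1960000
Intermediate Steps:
f = 1400 (f = (44 + 6)*(-22 + 50) = 50*28 = 1400)
f² = 1400² = 1960000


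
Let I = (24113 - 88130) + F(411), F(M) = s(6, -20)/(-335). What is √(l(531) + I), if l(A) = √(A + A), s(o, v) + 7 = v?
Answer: √(-7184298780 + 336675*√118)/335 ≈ 252.95*I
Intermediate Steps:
s(o, v) = -7 + v
F(M) = 27/335 (F(M) = (-7 - 20)/(-335) = -27*(-1/335) = 27/335)
l(A) = √2*√A (l(A) = √(2*A) = √2*√A)
I = -21445668/335 (I = (24113 - 88130) + 27/335 = -64017 + 27/335 = -21445668/335 ≈ -64017.)
√(l(531) + I) = √(√2*√531 - 21445668/335) = √(√2*(3*√59) - 21445668/335) = √(3*√118 - 21445668/335) = √(-21445668/335 + 3*√118)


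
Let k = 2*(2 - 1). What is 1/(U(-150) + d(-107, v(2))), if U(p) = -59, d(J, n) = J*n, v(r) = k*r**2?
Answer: -1/915 ≈ -0.0010929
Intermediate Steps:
k = 2 (k = 2*1 = 2)
v(r) = 2*r**2
1/(U(-150) + d(-107, v(2))) = 1/(-59 - 214*2**2) = 1/(-59 - 214*4) = 1/(-59 - 107*8) = 1/(-59 - 856) = 1/(-915) = -1/915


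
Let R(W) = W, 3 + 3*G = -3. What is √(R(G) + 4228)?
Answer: √4226 ≈ 65.008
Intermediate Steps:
G = -2 (G = -1 + (⅓)*(-3) = -1 - 1 = -2)
√(R(G) + 4228) = √(-2 + 4228) = √4226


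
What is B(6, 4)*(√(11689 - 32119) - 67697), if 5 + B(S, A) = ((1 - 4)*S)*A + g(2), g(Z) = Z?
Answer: 5077275 - 225*I*√2270 ≈ 5.0773e+6 - 10720.0*I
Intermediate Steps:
B(S, A) = -3 - 3*A*S (B(S, A) = -5 + (((1 - 4)*S)*A + 2) = -5 + ((-3*S)*A + 2) = -5 + (-3*A*S + 2) = -5 + (2 - 3*A*S) = -3 - 3*A*S)
B(6, 4)*(√(11689 - 32119) - 67697) = (-3 - 3*4*6)*(√(11689 - 32119) - 67697) = (-3 - 72)*(√(-20430) - 67697) = -75*(3*I*√2270 - 67697) = -75*(-67697 + 3*I*√2270) = 5077275 - 225*I*√2270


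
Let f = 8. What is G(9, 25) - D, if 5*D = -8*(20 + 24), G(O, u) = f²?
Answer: 672/5 ≈ 134.40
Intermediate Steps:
G(O, u) = 64 (G(O, u) = 8² = 64)
D = -352/5 (D = (-8*(20 + 24))/5 = (-8*44)/5 = (⅕)*(-352) = -352/5 ≈ -70.400)
G(9, 25) - D = 64 - 1*(-352/5) = 64 + 352/5 = 672/5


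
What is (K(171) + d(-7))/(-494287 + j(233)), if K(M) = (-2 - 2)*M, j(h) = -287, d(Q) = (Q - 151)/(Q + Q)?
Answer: 4709/3462018 ≈ 0.0013602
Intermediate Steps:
d(Q) = (-151 + Q)/(2*Q) (d(Q) = (-151 + Q)/((2*Q)) = (-151 + Q)*(1/(2*Q)) = (-151 + Q)/(2*Q))
K(M) = -4*M
(K(171) + d(-7))/(-494287 + j(233)) = (-4*171 + (½)*(-151 - 7)/(-7))/(-494287 - 287) = (-684 + (½)*(-⅐)*(-158))/(-494574) = (-684 + 79/7)*(-1/494574) = -4709/7*(-1/494574) = 4709/3462018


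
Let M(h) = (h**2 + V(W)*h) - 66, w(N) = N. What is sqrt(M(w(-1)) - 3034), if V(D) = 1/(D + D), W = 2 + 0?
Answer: 7*I*sqrt(253)/2 ≈ 55.671*I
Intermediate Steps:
W = 2
V(D) = 1/(2*D)
M(h) = -66 + h**2 + h/4 (M(h) = (h**2 + ((1/2)/2)*h) - 66 = (h**2 + ((1/2)*(1/2))*h) - 66 = (h**2 + h/4) - 66 = -66 + h**2 + h/4)
sqrt(M(w(-1)) - 3034) = sqrt((-66 + (-1)**2 + (1/4)*(-1)) - 3034) = sqrt((-66 + 1 - 1/4) - 3034) = sqrt(-261/4 - 3034) = sqrt(-12397/4) = 7*I*sqrt(253)/2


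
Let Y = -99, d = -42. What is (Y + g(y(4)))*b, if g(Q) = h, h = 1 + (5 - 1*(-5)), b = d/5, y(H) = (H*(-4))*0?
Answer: 3696/5 ≈ 739.20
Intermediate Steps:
y(H) = 0 (y(H) = -4*H*0 = 0)
b = -42/5 ≈ -8.4000
h = 11 (h = 1 + (5 + 5) = 1 + 10 = 11)
g(Q) = 11
(Y + g(y(4)))*b = (-99 + 11)*(-42/5) = -88*(-42/5) = 3696/5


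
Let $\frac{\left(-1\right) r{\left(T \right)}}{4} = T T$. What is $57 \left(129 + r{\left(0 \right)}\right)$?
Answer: $7353$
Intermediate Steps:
$r{\left(T \right)} = - 4 T^{2}$ ($r{\left(T \right)} = - 4 T T = - 4 T^{2}$)
$57 \left(129 + r{\left(0 \right)}\right) = 57 \left(129 - 4 \cdot 0^{2}\right) = 57 \left(129 - 0\right) = 57 \left(129 + 0\right) = 57 \cdot 129 = 7353$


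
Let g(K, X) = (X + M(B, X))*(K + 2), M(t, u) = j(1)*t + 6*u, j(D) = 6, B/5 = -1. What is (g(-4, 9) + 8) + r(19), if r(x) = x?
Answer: -39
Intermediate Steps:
B = -5 (B = 5*(-1) = -5)
M(t, u) = 6*t + 6*u
g(K, X) = (-30 + 7*X)*(2 + K) (g(K, X) = (X + (6*(-5) + 6*X))*(K + 2) = (X + (-30 + 6*X))*(2 + K) = (-30 + 7*X)*(2 + K))
(g(-4, 9) + 8) + r(19) = ((-60 - 30*(-4) + 14*9 + 7*(-4)*9) + 8) + 19 = ((-60 + 120 + 126 - 252) + 8) + 19 = (-66 + 8) + 19 = -58 + 19 = -39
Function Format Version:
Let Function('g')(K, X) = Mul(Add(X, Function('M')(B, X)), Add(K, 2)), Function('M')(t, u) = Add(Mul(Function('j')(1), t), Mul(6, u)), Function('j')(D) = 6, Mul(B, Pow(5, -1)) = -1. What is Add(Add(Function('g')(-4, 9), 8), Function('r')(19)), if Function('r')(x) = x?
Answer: -39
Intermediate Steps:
B = -5 (B = Mul(5, -1) = -5)
Function('M')(t, u) = Add(Mul(6, t), Mul(6, u))
Function('g')(K, X) = Mul(Add(-30, Mul(7, X)), Add(2, K)) (Function('g')(K, X) = Mul(Add(X, Add(Mul(6, -5), Mul(6, X))), Add(K, 2)) = Mul(Add(X, Add(-30, Mul(6, X))), Add(2, K)) = Mul(Add(-30, Mul(7, X)), Add(2, K)))
Add(Add(Function('g')(-4, 9), 8), Function('r')(19)) = Add(Add(Add(-60, Mul(-30, -4), Mul(14, 9), Mul(7, -4, 9)), 8), 19) = Add(Add(Add(-60, 120, 126, -252), 8), 19) = Add(Add(-66, 8), 19) = Add(-58, 19) = -39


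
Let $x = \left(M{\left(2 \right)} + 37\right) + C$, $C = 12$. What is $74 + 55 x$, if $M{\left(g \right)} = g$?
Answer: $2879$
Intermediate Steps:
$x = 51$ ($x = \left(2 + 37\right) + 12 = 39 + 12 = 51$)
$74 + 55 x = 74 + 55 \cdot 51 = 74 + 2805 = 2879$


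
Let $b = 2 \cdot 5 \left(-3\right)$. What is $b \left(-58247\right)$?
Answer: $1747410$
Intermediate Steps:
$b = -30$ ($b = 10 \left(-3\right) = -30$)
$b \left(-58247\right) = \left(-30\right) \left(-58247\right) = 1747410$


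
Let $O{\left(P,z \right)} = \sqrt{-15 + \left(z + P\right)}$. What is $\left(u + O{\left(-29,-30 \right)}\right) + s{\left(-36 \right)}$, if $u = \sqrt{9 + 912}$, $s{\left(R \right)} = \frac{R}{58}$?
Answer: $- \frac{18}{29} + \sqrt{921} + i \sqrt{74} \approx 29.727 + 8.6023 i$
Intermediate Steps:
$O{\left(P,z \right)} = \sqrt{-15 + P + z}$ ($O{\left(P,z \right)} = \sqrt{-15 + \left(P + z\right)} = \sqrt{-15 + P + z}$)
$s{\left(R \right)} = \frac{R}{58}$ ($s{\left(R \right)} = R \frac{1}{58} = \frac{R}{58}$)
$u = \sqrt{921} \approx 30.348$
$\left(u + O{\left(-29,-30 \right)}\right) + s{\left(-36 \right)} = \left(\sqrt{921} + \sqrt{-15 - 29 - 30}\right) + \frac{1}{58} \left(-36\right) = \left(\sqrt{921} + \sqrt{-74}\right) - \frac{18}{29} = \left(\sqrt{921} + i \sqrt{74}\right) - \frac{18}{29} = - \frac{18}{29} + \sqrt{921} + i \sqrt{74}$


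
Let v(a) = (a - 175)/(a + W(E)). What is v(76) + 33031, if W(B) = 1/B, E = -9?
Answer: 22559282/683 ≈ 33030.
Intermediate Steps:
v(a) = (-175 + a)/(-1/9 + a) (v(a) = (a - 175)/(a + 1/(-9)) = (-175 + a)/(a - 1/9) = (-175 + a)/(-1/9 + a))
v(76) + 33031 = 9*(-175 + 76)/(-1 + 9*76) + 33031 = 9*(-99)/(-1 + 684) + 33031 = 9*(-99)/683 + 33031 = 9*(1/683)*(-99) + 33031 = -891/683 + 33031 = 22559282/683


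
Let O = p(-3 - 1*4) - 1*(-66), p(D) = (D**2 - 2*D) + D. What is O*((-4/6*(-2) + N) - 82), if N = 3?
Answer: -28426/3 ≈ -9475.3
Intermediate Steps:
p(D) = D**2 - D
O = 122 (O = (-3 - 1*4)*(-1 + (-3 - 1*4)) - 1*(-66) = (-3 - 4)*(-1 + (-3 - 4)) + 66 = -7*(-1 - 7) + 66 = -7*(-8) + 66 = 56 + 66 = 122)
O*((-4/6*(-2) + N) - 82) = 122*((-4/6*(-2) + 3) - 82) = 122*((-4*1/6*(-2) + 3) - 82) = 122*((-2/3*(-2) + 3) - 82) = 122*((4/3 + 3) - 82) = 122*(13/3 - 82) = 122*(-233/3) = -28426/3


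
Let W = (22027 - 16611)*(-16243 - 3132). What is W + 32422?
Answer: -104902578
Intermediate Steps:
W = -104935000 (W = 5416*(-19375) = -104935000)
W + 32422 = -104935000 + 32422 = -104902578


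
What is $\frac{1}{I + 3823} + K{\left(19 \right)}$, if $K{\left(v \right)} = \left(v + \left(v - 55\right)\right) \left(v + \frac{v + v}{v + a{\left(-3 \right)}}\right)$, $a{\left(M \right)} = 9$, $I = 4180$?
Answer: $- \frac{38774521}{112042} \approx -346.07$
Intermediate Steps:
$K{\left(v \right)} = \left(-55 + 2 v\right) \left(v + \frac{2 v}{9 + v}\right)$ ($K{\left(v \right)} = \left(v + \left(v - 55\right)\right) \left(v + \frac{v + v}{v + 9}\right) = \left(v + \left(-55 + v\right)\right) \left(v + \frac{2 v}{9 + v}\right) = \left(-55 + 2 v\right) \left(v + \frac{2 v}{9 + v}\right)$)
$\frac{1}{I + 3823} + K{\left(19 \right)} = \frac{1}{4180 + 3823} + \frac{19 \left(-605 - 627 + 2 \cdot 19^{2}\right)}{9 + 19} = \frac{1}{8003} + \frac{19 \left(-605 - 627 + 2 \cdot 361\right)}{28} = \frac{1}{8003} + 19 \cdot \frac{1}{28} \left(-605 - 627 + 722\right) = \frac{1}{8003} + 19 \cdot \frac{1}{28} \left(-510\right) = \frac{1}{8003} - \frac{4845}{14} = - \frac{38774521}{112042}$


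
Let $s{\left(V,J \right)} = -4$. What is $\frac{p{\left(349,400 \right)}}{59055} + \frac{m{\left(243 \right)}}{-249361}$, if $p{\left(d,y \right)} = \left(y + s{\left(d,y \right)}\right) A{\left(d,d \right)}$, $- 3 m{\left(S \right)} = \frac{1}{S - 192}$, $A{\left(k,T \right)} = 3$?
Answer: $\frac{15108303953}{751026706605} \approx 0.020117$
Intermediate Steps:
$m{\left(S \right)} = - \frac{1}{3 \left(-192 + S\right)}$ ($m{\left(S \right)} = - \frac{1}{3 \left(S - 192\right)} = - \frac{1}{3 \left(-192 + S\right)}$)
$p{\left(d,y \right)} = -12 + 3 y$ ($p{\left(d,y \right)} = \left(y - 4\right) 3 = \left(-4 + y\right) 3 = -12 + 3 y$)
$\frac{p{\left(349,400 \right)}}{59055} + \frac{m{\left(243 \right)}}{-249361} = \frac{-12 + 3 \cdot 400}{59055} + \frac{\left(-1\right) \frac{1}{-576 + 3 \cdot 243}}{-249361} = \left(-12 + 1200\right) \frac{1}{59055} + - \frac{1}{-576 + 729} \left(- \frac{1}{249361}\right) = 1188 \cdot \frac{1}{59055} + - \frac{1}{153} \left(- \frac{1}{249361}\right) = \frac{396}{19685} + \left(-1\right) \frac{1}{153} \left(- \frac{1}{249361}\right) = \frac{396}{19685} - - \frac{1}{38152233} = \frac{396}{19685} + \frac{1}{38152233} = \frac{15108303953}{751026706605}$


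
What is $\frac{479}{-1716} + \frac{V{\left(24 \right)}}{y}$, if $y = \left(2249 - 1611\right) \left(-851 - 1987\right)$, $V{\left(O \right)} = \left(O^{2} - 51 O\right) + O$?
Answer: $- \frac{6562331}{23538372} \approx -0.27879$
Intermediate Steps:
$V{\left(O \right)} = O^{2} - 50 O$
$y = -1810644$ ($y = 638 \left(-2838\right) = -1810644$)
$\frac{479}{-1716} + \frac{V{\left(24 \right)}}{y} = \frac{479}{-1716} + \frac{24 \left(-50 + 24\right)}{-1810644} = 479 \left(- \frac{1}{1716}\right) + 24 \left(-26\right) \left(- \frac{1}{1810644}\right) = - \frac{479}{1716} - - \frac{52}{150887} = - \frac{479}{1716} + \frac{52}{150887} = - \frac{6562331}{23538372}$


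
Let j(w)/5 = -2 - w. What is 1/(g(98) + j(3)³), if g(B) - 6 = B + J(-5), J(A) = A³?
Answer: -1/15646 ≈ -6.3914e-5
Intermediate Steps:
g(B) = -119 + B (g(B) = 6 + (B + (-5)³) = 6 + (B - 125) = 6 + (-125 + B) = -119 + B)
j(w) = -10 - 5*w (j(w) = 5*(-2 - w) = -10 - 5*w)
1/(g(98) + j(3)³) = 1/((-119 + 98) + (-10 - 5*3)³) = 1/(-21 + (-10 - 15)³) = 1/(-21 + (-25)³) = 1/(-21 - 15625) = 1/(-15646) = -1/15646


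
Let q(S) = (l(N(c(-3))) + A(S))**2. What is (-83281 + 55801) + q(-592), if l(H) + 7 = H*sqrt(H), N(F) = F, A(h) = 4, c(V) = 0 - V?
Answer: -27444 - 18*sqrt(3) ≈ -27475.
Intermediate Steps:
c(V) = -V
l(H) = -7 + H**(3/2) (l(H) = -7 + H*sqrt(H) = -7 + H**(3/2))
q(S) = (-3 + 3*sqrt(3))**2 (q(S) = ((-7 + (-1*(-3))**(3/2)) + 4)**2 = ((-7 + 3**(3/2)) + 4)**2 = ((-7 + 3*sqrt(3)) + 4)**2 = (-3 + 3*sqrt(3))**2)
(-83281 + 55801) + q(-592) = (-83281 + 55801) + (36 - 18*sqrt(3)) = -27480 + (36 - 18*sqrt(3)) = -27444 - 18*sqrt(3)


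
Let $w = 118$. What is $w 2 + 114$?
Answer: $350$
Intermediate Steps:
$w 2 + 114 = 118 \cdot 2 + 114 = 236 + 114 = 350$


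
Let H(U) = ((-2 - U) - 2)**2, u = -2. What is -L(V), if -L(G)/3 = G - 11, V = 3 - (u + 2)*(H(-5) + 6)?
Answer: -24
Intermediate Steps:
H(U) = (-4 - U)**2
V = 3 (V = 3 - (-2 + 2)*((4 - 5)**2 + 6) = 3 - 0*((-1)**2 + 6) = 3 - 0*(1 + 6) = 3 - 0*7 = 3 - 1*0 = 3 + 0 = 3)
L(G) = 33 - 3*G (L(G) = -3*(G - 11) = -3*(-11 + G) = 33 - 3*G)
-L(V) = -(33 - 3*3) = -(33 - 9) = -1*24 = -24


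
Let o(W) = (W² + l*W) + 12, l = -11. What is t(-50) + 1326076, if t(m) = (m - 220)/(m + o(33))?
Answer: 456170009/344 ≈ 1.3261e+6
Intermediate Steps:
o(W) = 12 + W² - 11*W (o(W) = (W² - 11*W) + 12 = 12 + W² - 11*W)
t(m) = (-220 + m)/(738 + m) (t(m) = (m - 220)/(m + (12 + 33² - 11*33)) = (-220 + m)/(m + (12 + 1089 - 363)) = (-220 + m)/(m + 738) = (-220 + m)/(738 + m))
t(-50) + 1326076 = (-220 - 50)/(738 - 50) + 1326076 = -270/688 + 1326076 = (1/688)*(-270) + 1326076 = -135/344 + 1326076 = 456170009/344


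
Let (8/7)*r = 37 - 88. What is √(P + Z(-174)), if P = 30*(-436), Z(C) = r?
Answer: I*√209994/4 ≈ 114.56*I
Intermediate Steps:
r = -357/8 (r = 7*(37 - 88)/8 = (7/8)*(-51) = -357/8 ≈ -44.625)
Z(C) = -357/8
P = -13080
√(P + Z(-174)) = √(-13080 - 357/8) = √(-104997/8) = I*√209994/4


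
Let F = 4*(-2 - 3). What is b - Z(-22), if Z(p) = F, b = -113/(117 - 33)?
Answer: 1567/84 ≈ 18.655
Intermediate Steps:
F = -20 (F = 4*(-5) = -20)
b = -113/84 ≈ -1.3452
Z(p) = -20
b - Z(-22) = -113/84 - 1*(-20) = -113/84 + 20 = 1567/84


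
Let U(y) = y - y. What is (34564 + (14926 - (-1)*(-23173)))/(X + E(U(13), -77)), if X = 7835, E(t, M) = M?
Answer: 26317/7758 ≈ 3.3922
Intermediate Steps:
U(y) = 0
(34564 + (14926 - (-1)*(-23173)))/(X + E(U(13), -77)) = (34564 + (14926 - (-1)*(-23173)))/(7835 - 77) = (34564 + (14926 - 1*23173))/7758 = (34564 + (14926 - 23173))*(1/7758) = (34564 - 8247)*(1/7758) = 26317*(1/7758) = 26317/7758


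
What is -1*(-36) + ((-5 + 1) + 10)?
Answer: 42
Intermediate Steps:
-1*(-36) + ((-5 + 1) + 10) = 36 + (-4 + 10) = 36 + 6 = 42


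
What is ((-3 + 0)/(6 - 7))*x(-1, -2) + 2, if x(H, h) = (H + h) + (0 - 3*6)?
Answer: -61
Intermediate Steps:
x(H, h) = -18 + H + h (x(H, h) = (H + h) + (0 - 18) = (H + h) - 18 = -18 + H + h)
((-3 + 0)/(6 - 7))*x(-1, -2) + 2 = ((-3 + 0)/(6 - 7))*(-18 - 1 - 2) + 2 = -3/(-1)*(-21) + 2 = -3*(-1)*(-21) + 2 = 3*(-21) + 2 = -63 + 2 = -61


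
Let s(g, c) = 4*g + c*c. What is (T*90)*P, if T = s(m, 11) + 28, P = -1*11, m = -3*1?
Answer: -135630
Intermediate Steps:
m = -3
s(g, c) = c² + 4*g (s(g, c) = 4*g + c² = c² + 4*g)
P = -11
T = 137 (T = (11² + 4*(-3)) + 28 = (121 - 12) + 28 = 109 + 28 = 137)
(T*90)*P = (137*90)*(-11) = 12330*(-11) = -135630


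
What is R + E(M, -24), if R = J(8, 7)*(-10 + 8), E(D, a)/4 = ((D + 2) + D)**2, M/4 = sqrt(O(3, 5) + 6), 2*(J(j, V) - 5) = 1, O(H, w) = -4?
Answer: 517 + 128*sqrt(2) ≈ 698.02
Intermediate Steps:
J(j, V) = 11/2 (J(j, V) = 5 + (1/2)*1 = 5 + 1/2 = 11/2)
M = 4*sqrt(2) (M = 4*sqrt(-4 + 6) = 4*sqrt(2) ≈ 5.6569)
E(D, a) = 4*(2 + 2*D)**2 (E(D, a) = 4*((D + 2) + D)**2 = 4*((2 + D) + D)**2 = 4*(2 + 2*D)**2)
R = -11 (R = 11*(-10 + 8)/2 = (11/2)*(-2) = -11)
R + E(M, -24) = -11 + 16*(1 + 4*sqrt(2))**2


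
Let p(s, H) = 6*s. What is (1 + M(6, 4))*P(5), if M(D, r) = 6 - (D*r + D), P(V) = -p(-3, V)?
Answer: -414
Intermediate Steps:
P(V) = 18 (P(V) = -6*(-3) = -1*(-18) = 18)
M(D, r) = 6 - D - D*r (M(D, r) = 6 - (D + D*r) = 6 + (-D - D*r) = 6 - D - D*r)
(1 + M(6, 4))*P(5) = (1 + (6 - 1*6 - 1*6*4))*18 = (1 + (6 - 6 - 24))*18 = (1 - 24)*18 = -23*18 = -414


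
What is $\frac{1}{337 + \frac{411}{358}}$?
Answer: $\frac{358}{121057} \approx 0.0029573$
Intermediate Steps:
$\frac{1}{337 + \frac{411}{358}} = \frac{1}{\frac{121057}{358}} = \frac{358}{121057}$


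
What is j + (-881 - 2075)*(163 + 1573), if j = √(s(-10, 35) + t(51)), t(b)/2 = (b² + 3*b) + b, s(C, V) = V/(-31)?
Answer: -5131616 + 5*√215605/31 ≈ -5.1315e+6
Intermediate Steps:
s(C, V) = -V/31 (s(C, V) = V*(-1/31) = -V/31)
t(b) = 2*b² + 8*b (t(b) = 2*((b² + 3*b) + b) = 2*(b² + 4*b) = 2*b² + 8*b)
j = 5*√215605/31 (j = √(-1/31*35 + 2*51*(4 + 51)) = √(-35/31 + 2*51*55) = √(-35/31 + 5610) = √(173875/31) = 5*√215605/31 ≈ 74.892)
j + (-881 - 2075)*(163 + 1573) = 5*√215605/31 + (-881 - 2075)*(163 + 1573) = 5*√215605/31 - 2956*1736 = 5*√215605/31 - 5131616 = -5131616 + 5*√215605/31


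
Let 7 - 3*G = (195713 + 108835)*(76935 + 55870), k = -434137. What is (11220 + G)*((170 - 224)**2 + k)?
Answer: 17440933204290533/3 ≈ 5.8136e+15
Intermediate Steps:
G = -40445497133/3 (G = 7/3 - (195713 + 108835)*(76935 + 55870)/3 = 7/3 - 101516*132805 = 7/3 - 1/3*40445497140 = 7/3 - 13481832380 = -40445497133/3 ≈ -1.3482e+10)
(11220 + G)*((170 - 224)**2 + k) = (11220 - 40445497133/3)*((170 - 224)**2 - 434137) = -40445463473*((-54)**2 - 434137)/3 = -40445463473*(2916 - 434137)/3 = -40445463473/3*(-431221) = 17440933204290533/3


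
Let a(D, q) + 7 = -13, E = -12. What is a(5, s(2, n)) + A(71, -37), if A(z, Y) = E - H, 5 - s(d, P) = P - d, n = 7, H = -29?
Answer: -3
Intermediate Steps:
s(d, P) = 5 + d - P (s(d, P) = 5 - (P - d) = 5 + (d - P) = 5 + d - P)
a(D, q) = -20 (a(D, q) = -7 - 13 = -20)
A(z, Y) = 17 (A(z, Y) = -12 - 1*(-29) = -12 + 29 = 17)
a(5, s(2, n)) + A(71, -37) = -20 + 17 = -3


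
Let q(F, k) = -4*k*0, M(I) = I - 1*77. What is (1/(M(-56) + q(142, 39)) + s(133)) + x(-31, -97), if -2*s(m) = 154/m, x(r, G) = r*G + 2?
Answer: 400119/133 ≈ 3008.4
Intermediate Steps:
M(I) = -77 + I (M(I) = I - 77 = -77 + I)
q(F, k) = 0
x(r, G) = 2 + G*r (x(r, G) = G*r + 2 = 2 + G*r)
s(m) = -77/m
(1/(M(-56) + q(142, 39)) + s(133)) + x(-31, -97) = (1/((-77 - 56) + 0) - 77/133) + (2 - 97*(-31)) = (1/(-133 + 0) - 77*1/133) + (2 + 3007) = (1/(-133) - 11/19) + 3009 = (-1/133 - 11/19) + 3009 = -78/133 + 3009 = 400119/133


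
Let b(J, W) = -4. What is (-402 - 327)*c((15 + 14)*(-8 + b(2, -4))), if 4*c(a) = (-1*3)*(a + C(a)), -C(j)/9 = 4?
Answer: -209952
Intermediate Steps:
C(j) = -36 (C(j) = -9*4 = -36)
c(a) = 27 - 3*a/4 (c(a) = ((-1*3)*(a - 36))/4 = (-3*(-36 + a))/4 = (108 - 3*a)/4 = 27 - 3*a/4)
(-402 - 327)*c((15 + 14)*(-8 + b(2, -4))) = (-402 - 327)*(27 - 3*(15 + 14)*(-8 - 4)/4) = -729*(27 - 87*(-12)/4) = -729*(27 - ¾*(-348)) = -729*(27 + 261) = -729*288 = -209952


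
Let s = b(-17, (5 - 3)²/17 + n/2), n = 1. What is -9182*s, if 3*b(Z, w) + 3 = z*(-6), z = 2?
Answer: 45910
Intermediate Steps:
b(Z, w) = -5 (b(Z, w) = -1 + (2*(-6))/3 = -1 + (⅓)*(-12) = -1 - 4 = -5)
s = -5
-9182*s = -9182*(-5) = 45910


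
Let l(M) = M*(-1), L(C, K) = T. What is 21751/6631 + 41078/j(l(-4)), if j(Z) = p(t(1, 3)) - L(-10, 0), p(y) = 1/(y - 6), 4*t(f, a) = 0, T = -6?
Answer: 1635090593/232085 ≈ 7045.2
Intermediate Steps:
t(f, a) = 0 (t(f, a) = (1/4)*0 = 0)
L(C, K) = -6
p(y) = 1/(-6 + y)
l(M) = -M
j(Z) = 35/6 (j(Z) = 1/(-6 + 0) - 1*(-6) = 1/(-6) + 6 = -1/6 + 6 = 35/6)
21751/6631 + 41078/j(l(-4)) = 21751/6631 + 41078/(35/6) = 21751*(1/6631) + 41078*(6/35) = 21751/6631 + 246468/35 = 1635090593/232085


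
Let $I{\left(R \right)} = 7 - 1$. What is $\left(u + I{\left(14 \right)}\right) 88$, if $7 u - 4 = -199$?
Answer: $- \frac{13464}{7} \approx -1923.4$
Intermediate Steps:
$u = - \frac{195}{7}$ ($u = \frac{4}{7} + \frac{1}{7} \left(-199\right) = \frac{4}{7} - \frac{199}{7} = - \frac{195}{7} \approx -27.857$)
$I{\left(R \right)} = 6$
$\left(u + I{\left(14 \right)}\right) 88 = \left(- \frac{195}{7} + 6\right) 88 = \left(- \frac{153}{7}\right) 88 = - \frac{13464}{7}$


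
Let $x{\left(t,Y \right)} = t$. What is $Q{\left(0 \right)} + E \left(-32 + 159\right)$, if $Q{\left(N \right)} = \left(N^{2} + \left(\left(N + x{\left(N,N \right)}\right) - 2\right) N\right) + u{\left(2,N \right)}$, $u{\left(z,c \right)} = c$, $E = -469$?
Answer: $-59563$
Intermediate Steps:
$Q{\left(N \right)} = N + N^{2} + N \left(-2 + 2 N\right)$ ($Q{\left(N \right)} = \left(N^{2} + \left(\left(N + N\right) - 2\right) N\right) + N = \left(N^{2} + \left(2 N - 2\right) N\right) + N = \left(N^{2} + \left(-2 + 2 N\right) N\right) + N = \left(N^{2} + N \left(-2 + 2 N\right)\right) + N = N + N^{2} + N \left(-2 + 2 N\right)$)
$Q{\left(0 \right)} + E \left(-32 + 159\right) = 0 \left(-1 + 3 \cdot 0\right) - 469 \left(-32 + 159\right) = 0 \left(-1 + 0\right) - 59563 = 0 \left(-1\right) - 59563 = 0 - 59563 = -59563$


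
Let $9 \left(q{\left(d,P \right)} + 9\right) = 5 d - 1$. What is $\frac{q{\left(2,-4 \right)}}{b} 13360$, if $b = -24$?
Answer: $\frac{13360}{3} \approx 4453.3$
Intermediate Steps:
$q{\left(d,P \right)} = - \frac{82}{9} + \frac{5 d}{9}$ ($q{\left(d,P \right)} = -9 + \frac{5 d - 1}{9} = -9 + \frac{-1 + 5 d}{9} = -9 + \left(- \frac{1}{9} + \frac{5 d}{9}\right) = - \frac{82}{9} + \frac{5 d}{9}$)
$\frac{q{\left(2,-4 \right)}}{b} 13360 = \frac{- \frac{82}{9} + \frac{5}{9} \cdot 2}{-24} \cdot 13360 = \left(- \frac{82}{9} + \frac{10}{9}\right) \left(- \frac{1}{24}\right) 13360 = \left(-8\right) \left(- \frac{1}{24}\right) 13360 = \frac{1}{3} \cdot 13360 = \frac{13360}{3}$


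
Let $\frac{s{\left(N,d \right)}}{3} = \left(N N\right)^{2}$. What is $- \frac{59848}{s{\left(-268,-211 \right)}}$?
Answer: $- \frac{7481}{1934507616} \approx -3.8671 \cdot 10^{-6}$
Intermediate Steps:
$s{\left(N,d \right)} = 3 N^{4}$ ($s{\left(N,d \right)} = 3 \left(N N\right)^{2} = 3 \left(N^{2}\right)^{2} = 3 N^{4}$)
$- \frac{59848}{s{\left(-268,-211 \right)}} = - \frac{59848}{3 \left(-268\right)^{4}} = - \frac{59848}{3 \cdot 5158686976} = - \frac{59848}{15476060928} = \left(-59848\right) \frac{1}{15476060928} = - \frac{7481}{1934507616}$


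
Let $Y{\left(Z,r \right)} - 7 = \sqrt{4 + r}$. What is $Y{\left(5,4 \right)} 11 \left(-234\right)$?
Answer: $-18018 - 5148 \sqrt{2} \approx -25298.0$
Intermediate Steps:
$Y{\left(Z,r \right)} = 7 + \sqrt{4 + r}$
$Y{\left(5,4 \right)} 11 \left(-234\right) = \left(7 + \sqrt{4 + 4}\right) 11 \left(-234\right) = \left(7 + \sqrt{8}\right) 11 \left(-234\right) = \left(7 + 2 \sqrt{2}\right) 11 \left(-234\right) = \left(77 + 22 \sqrt{2}\right) \left(-234\right) = -18018 - 5148 \sqrt{2}$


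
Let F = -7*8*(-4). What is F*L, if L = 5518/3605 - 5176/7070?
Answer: 9304128/52015 ≈ 178.87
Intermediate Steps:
L = 290754/364105 (L = 5518*(1/3605) - 5176*1/7070 = 5518/3605 - 2588/3535 = 290754/364105 ≈ 0.79854)
F = 224 (F = -56*(-4) = 224)
F*L = 224*(290754/364105) = 9304128/52015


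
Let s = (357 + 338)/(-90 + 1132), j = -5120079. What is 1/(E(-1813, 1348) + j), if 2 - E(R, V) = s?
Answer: -1042/5335120929 ≈ -1.9531e-7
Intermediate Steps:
s = 695/1042 ≈ 0.66699
E(R, V) = 1389/1042 (E(R, V) = 2 - 1*695/1042 = 2 - 695/1042 = 1389/1042)
1/(E(-1813, 1348) + j) = 1/(1389/1042 - 5120079) = 1/(-5335120929/1042) = -1042/5335120929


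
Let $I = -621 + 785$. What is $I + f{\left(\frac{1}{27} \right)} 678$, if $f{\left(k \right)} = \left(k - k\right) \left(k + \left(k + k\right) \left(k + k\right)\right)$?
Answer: $164$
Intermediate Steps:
$I = 164$
$f{\left(k \right)} = 0$ ($f{\left(k \right)} = 0 \left(k + 2 k 2 k\right) = 0 \left(k + 4 k^{2}\right) = 0$)
$I + f{\left(\frac{1}{27} \right)} 678 = 164 + 0 \cdot 678 = 164 + 0 = 164$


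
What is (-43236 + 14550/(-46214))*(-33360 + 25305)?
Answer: 8047440599985/23107 ≈ 3.4827e+8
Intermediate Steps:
(-43236 + 14550/(-46214))*(-33360 + 25305) = (-43236 + 14550*(-1/46214))*(-8055) = (-43236 - 7275/23107)*(-8055) = -999061527/23107*(-8055) = 8047440599985/23107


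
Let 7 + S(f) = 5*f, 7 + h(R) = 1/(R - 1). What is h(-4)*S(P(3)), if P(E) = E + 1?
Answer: -468/5 ≈ -93.600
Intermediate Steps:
P(E) = 1 + E
h(R) = -7 + 1/(-1 + R) (h(R) = -7 + 1/(R - 1) = -7 + 1/(-1 + R))
S(f) = -7 + 5*f
h(-4)*S(P(3)) = ((8 - 7*(-4))/(-1 - 4))*(-7 + 5*(1 + 3)) = ((8 + 28)/(-5))*(-7 + 5*4) = (-1/5*36)*(-7 + 20) = -36/5*13 = -468/5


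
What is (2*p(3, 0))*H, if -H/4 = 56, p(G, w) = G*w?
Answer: 0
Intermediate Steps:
H = -224 (H = -4*56 = -224)
(2*p(3, 0))*H = (2*(3*0))*(-224) = (2*0)*(-224) = 0*(-224) = 0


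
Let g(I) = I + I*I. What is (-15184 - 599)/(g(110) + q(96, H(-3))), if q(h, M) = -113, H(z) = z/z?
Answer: -15783/12097 ≈ -1.3047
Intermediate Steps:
H(z) = 1
g(I) = I + I²
(-15184 - 599)/(g(110) + q(96, H(-3))) = (-15184 - 599)/(110*(1 + 110) - 113) = -15783/(110*111 - 113) = -15783/(12210 - 113) = -15783/12097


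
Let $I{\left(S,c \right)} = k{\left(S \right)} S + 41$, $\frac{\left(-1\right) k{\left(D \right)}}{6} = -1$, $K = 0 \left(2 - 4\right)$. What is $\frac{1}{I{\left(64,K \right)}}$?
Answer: $\frac{1}{425} \approx 0.0023529$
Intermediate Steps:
$K = 0$ ($K = 0 \left(-2\right) = 0$)
$k{\left(D \right)} = 6$ ($k{\left(D \right)} = \left(-6\right) \left(-1\right) = 6$)
$I{\left(S,c \right)} = 41 + 6 S$ ($I{\left(S,c \right)} = 6 S + 41 = 41 + 6 S$)
$\frac{1}{I{\left(64,K \right)}} = \frac{1}{41 + 6 \cdot 64} = \frac{1}{41 + 384} = \frac{1}{425}$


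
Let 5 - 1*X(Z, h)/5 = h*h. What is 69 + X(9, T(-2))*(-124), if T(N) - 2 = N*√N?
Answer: -5511 - 4960*I*√2 ≈ -5511.0 - 7014.5*I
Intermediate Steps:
T(N) = 2 + N^(3/2) (T(N) = 2 + N*√N = 2 + N^(3/2))
X(Z, h) = 25 - 5*h² (X(Z, h) = 25 - 5*h*h = 25 - 5*h²)
69 + X(9, T(-2))*(-124) = 69 + (25 - 5*(2 + (-2)^(3/2))²)*(-124) = 69 + (25 - 5*(2 - 2*I*√2)²)*(-124) = 69 + (-3100 + 620*(2 - 2*I*√2)²) = -3031 + 620*(2 - 2*I*√2)²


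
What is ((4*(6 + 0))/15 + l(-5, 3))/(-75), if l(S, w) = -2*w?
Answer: 22/375 ≈ 0.058667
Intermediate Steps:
((4*(6 + 0))/15 + l(-5, 3))/(-75) = ((4*(6 + 0))/15 - 2*3)/(-75) = ((4*6)/15 - 6)*(-1/75) = ((1/15)*24 - 6)*(-1/75) = (8/5 - 6)*(-1/75) = -22/5*(-1/75) = 22/375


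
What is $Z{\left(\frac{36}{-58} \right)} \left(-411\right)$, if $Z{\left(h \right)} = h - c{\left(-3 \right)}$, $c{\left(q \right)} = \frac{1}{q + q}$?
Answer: $\frac{10823}{58} \approx 186.6$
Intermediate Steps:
$c{\left(q \right)} = \frac{1}{2 q}$
$Z{\left(h \right)} = \frac{1}{6} + h$ ($Z{\left(h \right)} = h - \frac{1}{2 \left(-3\right)} = h - \frac{1}{2} \left(- \frac{1}{3}\right) = h - - \frac{1}{6} = h + \frac{1}{6} = \frac{1}{6} + h$)
$Z{\left(\frac{36}{-58} \right)} \left(-411\right) = \left(\frac{1}{6} + \frac{36}{-58}\right) \left(-411\right) = \left(\frac{1}{6} + 36 \left(- \frac{1}{58}\right)\right) \left(-411\right) = \left(\frac{1}{6} - \frac{18}{29}\right) \left(-411\right) = \left(- \frac{79}{174}\right) \left(-411\right) = \frac{10823}{58}$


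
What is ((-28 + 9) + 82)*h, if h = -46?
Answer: -2898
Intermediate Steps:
((-28 + 9) + 82)*h = ((-28 + 9) + 82)*(-46) = (-19 + 82)*(-46) = 63*(-46) = -2898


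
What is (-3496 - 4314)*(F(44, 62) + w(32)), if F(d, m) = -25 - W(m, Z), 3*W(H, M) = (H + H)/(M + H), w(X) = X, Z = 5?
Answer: -10020230/201 ≈ -49852.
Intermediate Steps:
W(H, M) = 2*H/(3*(H + M)) (W(H, M) = ((H + H)/(M + H))/3 = ((2*H)/(H + M))/3 = (2*H/(H + M))/3 = 2*H/(3*(H + M)))
F(d, m) = -25 - 2*m/(3*(5 + m)) (F(d, m) = -25 - 2*m/(3*(m + 5)) = -25 - 2*m/(3*(5 + m)))
(-3496 - 4314)*(F(44, 62) + w(32)) = (-3496 - 4314)*((-375 - 77*62)/(3*(5 + 62)) + 32) = -7810*((⅓)*(-375 - 4774)/67 + 32) = -7810*((⅓)*(1/67)*(-5149) + 32) = -7810*(-5149/201 + 32) = -7810*1283/201 = -10020230/201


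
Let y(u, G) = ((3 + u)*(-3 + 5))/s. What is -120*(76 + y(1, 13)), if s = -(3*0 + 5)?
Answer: -8928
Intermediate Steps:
s = -5 (s = -(0 + 5) = -1*5 = -5)
y(u, G) = -6/5 - 2*u/5 (y(u, G) = ((3 + u)*(-3 + 5))/(-5) = ((3 + u)*2)*(-1/5) = (6 + 2*u)*(-1/5) = -6/5 - 2*u/5)
-120*(76 + y(1, 13)) = -120*(76 + (-6/5 - 2/5*1)) = -120*(76 + (-6/5 - 2/5)) = -120*(76 - 8/5) = -120*372/5 = -8928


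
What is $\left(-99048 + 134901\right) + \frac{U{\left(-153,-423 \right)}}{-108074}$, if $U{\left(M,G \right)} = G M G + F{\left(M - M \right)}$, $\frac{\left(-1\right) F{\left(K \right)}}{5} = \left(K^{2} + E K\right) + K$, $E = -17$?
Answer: $\frac{3902153259}{108074} \approx 36106.0$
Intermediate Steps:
$F{\left(K \right)} = - 5 K^{2} + 80 K$ ($F{\left(K \right)} = - 5 \left(\left(K^{2} - 17 K\right) + K\right) = - 5 \left(K^{2} - 16 K\right) = - 5 K^{2} + 80 K$)
$U{\left(M,G \right)} = M G^{2}$ ($U{\left(M,G \right)} = G M G + 5 \left(M - M\right) \left(16 - \left(M - M\right)\right) = M G^{2} + 5 \cdot 0 \left(16 - 0\right) = M G^{2} + 5 \cdot 0 \left(16 + 0\right) = M G^{2} + 5 \cdot 0 \cdot 16 = M G^{2} + 0 = M G^{2}$)
$\left(-99048 + 134901\right) + \frac{U{\left(-153,-423 \right)}}{-108074} = \left(-99048 + 134901\right) + \frac{\left(-153\right) \left(-423\right)^{2}}{-108074} = 35853 + \left(-153\right) 178929 \left(- \frac{1}{108074}\right) = 35853 - - \frac{27376137}{108074} = 35853 + \frac{27376137}{108074} = \frac{3902153259}{108074}$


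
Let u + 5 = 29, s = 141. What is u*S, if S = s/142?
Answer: 1692/71 ≈ 23.831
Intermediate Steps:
S = 141/142 ≈ 0.99296
u = 24 (u = -5 + 29 = 24)
u*S = 24*(141/142) = 1692/71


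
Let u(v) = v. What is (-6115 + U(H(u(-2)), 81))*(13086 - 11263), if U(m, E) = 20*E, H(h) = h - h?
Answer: -8194385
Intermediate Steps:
H(h) = 0
(-6115 + U(H(u(-2)), 81))*(13086 - 11263) = (-6115 + 20*81)*(13086 - 11263) = (-6115 + 1620)*1823 = -4495*1823 = -8194385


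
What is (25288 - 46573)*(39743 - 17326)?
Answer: -477145845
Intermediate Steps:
(25288 - 46573)*(39743 - 17326) = -21285*22417 = -477145845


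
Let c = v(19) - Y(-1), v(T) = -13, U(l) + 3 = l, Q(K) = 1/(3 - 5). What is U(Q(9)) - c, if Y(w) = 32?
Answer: 83/2 ≈ 41.500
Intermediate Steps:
Q(K) = -½ (Q(K) = 1/(-2) = -½)
U(l) = -3 + l
c = -45 (c = -13 - 1*32 = -13 - 32 = -45)
U(Q(9)) - c = (-3 - ½) - 1*(-45) = -7/2 + 45 = 83/2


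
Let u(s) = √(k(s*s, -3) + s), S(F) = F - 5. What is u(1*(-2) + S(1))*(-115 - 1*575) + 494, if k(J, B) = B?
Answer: 494 - 2070*I ≈ 494.0 - 2070.0*I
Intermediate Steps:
S(F) = -5 + F
u(s) = √(-3 + s)
u(1*(-2) + S(1))*(-115 - 1*575) + 494 = √(-3 + (1*(-2) + (-5 + 1)))*(-115 - 1*575) + 494 = √(-3 + (-2 - 4))*(-115 - 575) + 494 = √(-3 - 6)*(-690) + 494 = √(-9)*(-690) + 494 = (3*I)*(-690) + 494 = -2070*I + 494 = 494 - 2070*I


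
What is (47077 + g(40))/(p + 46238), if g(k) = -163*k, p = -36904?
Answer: 40557/9334 ≈ 4.3451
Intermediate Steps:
(47077 + g(40))/(p + 46238) = (47077 - 163*40)/(-36904 + 46238) = (47077 - 6520)/9334 = 40557*(1/9334) = 40557/9334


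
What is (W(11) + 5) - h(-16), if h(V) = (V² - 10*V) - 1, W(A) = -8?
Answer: -418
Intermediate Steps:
h(V) = -1 + V² - 10*V
(W(11) + 5) - h(-16) = (-8 + 5) - (-1 + (-16)² - 10*(-16)) = -3 - (-1 + 256 + 160) = -3 - 1*415 = -3 - 415 = -418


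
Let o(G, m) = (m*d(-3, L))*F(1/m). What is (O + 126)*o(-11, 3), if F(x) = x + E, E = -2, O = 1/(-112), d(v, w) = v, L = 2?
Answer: 211665/112 ≈ 1889.9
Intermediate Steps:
O = -1/112 ≈ -0.0089286
F(x) = -2 + x (F(x) = x - 2 = -2 + x)
o(G, m) = -3*m*(-2 + 1/m) (o(G, m) = (m*(-3))*(-2 + 1/m) = (-3*m)*(-2 + 1/m) = -3*m*(-2 + 1/m))
(O + 126)*o(-11, 3) = (-1/112 + 126)*(-3 + 6*3) = 14111*(-3 + 18)/112 = (14111/112)*15 = 211665/112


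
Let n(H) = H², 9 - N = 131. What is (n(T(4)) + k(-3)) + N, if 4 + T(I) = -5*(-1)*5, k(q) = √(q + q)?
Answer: 319 + I*√6 ≈ 319.0 + 2.4495*I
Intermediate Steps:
N = -122 (N = 9 - 1*131 = 9 - 131 = -122)
k(q) = √2*√q (k(q) = √(2*q) = √2*√q)
T(I) = 21 (T(I) = -4 - 5*(-1)*5 = -4 + 5*5 = -4 + 25 = 21)
(n(T(4)) + k(-3)) + N = (21² + √2*√(-3)) - 122 = (441 + √2*(I*√3)) - 122 = (441 + I*√6) - 122 = 319 + I*√6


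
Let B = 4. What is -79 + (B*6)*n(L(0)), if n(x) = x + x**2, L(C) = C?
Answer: -79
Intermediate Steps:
-79 + (B*6)*n(L(0)) = -79 + (4*6)*(0*(1 + 0)) = -79 + 24*(0*1) = -79 + 24*0 = -79 + 0 = -79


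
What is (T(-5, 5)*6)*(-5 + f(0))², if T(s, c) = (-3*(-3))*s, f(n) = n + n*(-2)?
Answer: -6750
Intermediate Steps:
f(n) = -n (f(n) = n - 2*n = -n)
T(s, c) = 9*s
(T(-5, 5)*6)*(-5 + f(0))² = ((9*(-5))*6)*(-5 - 1*0)² = (-45*6)*(-5 + 0)² = -270*(-5)² = -270*25 = -6750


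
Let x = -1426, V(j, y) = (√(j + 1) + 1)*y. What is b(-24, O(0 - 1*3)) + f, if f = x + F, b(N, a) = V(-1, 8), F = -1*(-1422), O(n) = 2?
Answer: 4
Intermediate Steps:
V(j, y) = y*(1 + √(1 + j)) (V(j, y) = (√(1 + j) + 1)*y = (1 + √(1 + j))*y = y*(1 + √(1 + j)))
F = 1422
b(N, a) = 8 (b(N, a) = 8*(1 + √(1 - 1)) = 8*(1 + √0) = 8*(1 + 0) = 8*1 = 8)
f = -4 (f = -1426 + 1422 = -4)
b(-24, O(0 - 1*3)) + f = 8 - 4 = 4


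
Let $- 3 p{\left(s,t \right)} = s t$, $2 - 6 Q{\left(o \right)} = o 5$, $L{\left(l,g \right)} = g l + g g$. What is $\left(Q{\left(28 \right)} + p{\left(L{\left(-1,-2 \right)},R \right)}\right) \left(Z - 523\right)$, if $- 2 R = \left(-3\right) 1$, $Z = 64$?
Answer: $11934$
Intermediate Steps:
$L{\left(l,g \right)} = g^{2} + g l$ ($L{\left(l,g \right)} = g l + g^{2} = g^{2} + g l$)
$Q{\left(o \right)} = \frac{1}{3} - \frac{5 o}{6}$ ($Q{\left(o \right)} = \frac{1}{3} - \frac{o 5}{6} = \frac{1}{3} - \frac{5 o}{6}$)
$R = \frac{3}{2}$ ($R = - \frac{\left(-3\right) 1}{2} = \left(- \frac{1}{2}\right) \left(-3\right) = \frac{3}{2} \approx 1.5$)
$p{\left(s,t \right)} = - \frac{s t}{3}$
$\left(Q{\left(28 \right)} + p{\left(L{\left(-1,-2 \right)},R \right)}\right) \left(Z - 523\right) = \left(\left(\frac{1}{3} - \frac{70}{3}\right) - \frac{1}{3} \left(- 2 \left(-2 - 1\right)\right) \frac{3}{2}\right) \left(64 - 523\right) = \left(\left(\frac{1}{3} - \frac{70}{3}\right) - \frac{1}{3} \left(\left(-2\right) \left(-3\right)\right) \frac{3}{2}\right) \left(64 - 523\right) = \left(-23 - 2 \cdot \frac{3}{2}\right) \left(-459\right) = \left(-23 - 3\right) \left(-459\right) = \left(-26\right) \left(-459\right) = 11934$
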